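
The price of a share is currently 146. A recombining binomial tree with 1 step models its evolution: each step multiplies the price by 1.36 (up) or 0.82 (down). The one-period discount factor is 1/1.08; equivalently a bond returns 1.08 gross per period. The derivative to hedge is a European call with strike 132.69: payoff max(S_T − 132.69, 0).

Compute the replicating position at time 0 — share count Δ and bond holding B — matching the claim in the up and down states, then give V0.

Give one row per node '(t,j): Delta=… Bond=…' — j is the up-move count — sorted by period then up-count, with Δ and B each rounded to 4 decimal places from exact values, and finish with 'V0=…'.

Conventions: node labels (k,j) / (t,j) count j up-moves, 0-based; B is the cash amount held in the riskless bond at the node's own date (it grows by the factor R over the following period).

Arbitrage-free pricing uses the up-move probability p* = (R−d)/(u−d) = 0.4815, discounting each step at R = 1.08.
At maturity the claim pays: V(1,0)=0.0000, V(1,1)=65.8700
Node (0,0) S=146.0000: V=(p*·65.8700+(1−p*)·0.0000)/1.08=29.3659; Δ=(65.8700−0.0000)/(198.5600−119.7200)=0.8355; B=V−Δ·S=-92.6156
Verification: the root portfolio costs Δ(0,0)·S0 + B(0,0) = 29.3659, matching V0.

(0,0): Delta=0.8355 Bond=-92.6156
V0=29.3659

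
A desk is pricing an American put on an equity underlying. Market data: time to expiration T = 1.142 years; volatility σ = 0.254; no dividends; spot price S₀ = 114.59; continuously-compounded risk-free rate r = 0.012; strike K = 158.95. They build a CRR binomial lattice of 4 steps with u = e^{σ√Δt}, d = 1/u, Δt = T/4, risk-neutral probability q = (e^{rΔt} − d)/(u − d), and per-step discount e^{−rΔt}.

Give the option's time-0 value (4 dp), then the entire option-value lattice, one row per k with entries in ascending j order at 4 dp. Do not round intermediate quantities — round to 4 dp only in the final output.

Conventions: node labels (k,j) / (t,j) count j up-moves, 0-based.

price = 45.3560
tree:
45.3560
58.9027 30.9306
71.5998 44.3600 16.5294
82.6855 58.9027 27.7034 4.4809
92.3643 71.5998 44.3600 8.6255 0.0000

Δt=0.28550, u=1.14536, d=0.87309, q=0.47873, disc=e^(-rΔt)=0.99658
k=4 terminal: V=max(K-S,0) → 92.3643 71.5998 44.3600 8.6255 0.0000
k=3: j=0 S=76.2645 intr=82.6855 cont=82.1419 V=82.6855[EX]; j=1 S=100.0473 intr=58.9027 cont=58.3591 V=58.9027[EX]; j=2 S=131.2466 intr=27.7034 cont=27.1597 V=27.7034[EX]; j=3 S=172.1754 intr=0.0000 cont=4.4809 V=4.4809[hold]
k=2: j=0 S=87.3502 intr=71.5998 cont=71.0562 V=71.5998[EX]; j=1 S=114.5900 intr=44.3600 cont=43.8164 V=44.3600[EX]; j=2 S=150.3245 intr=8.6255 cont=16.5294 V=16.5294[hold]
k=1: j=0 S=100.0473 intr=58.9027 cont=58.3591 V=58.9027[EX]; j=1 S=131.2466 intr=27.7034 cont=30.9306 V=30.9306[hold]
k=0: j=0 S=114.5900 intr=44.3600 cont=45.3560 V=45.3560[hold]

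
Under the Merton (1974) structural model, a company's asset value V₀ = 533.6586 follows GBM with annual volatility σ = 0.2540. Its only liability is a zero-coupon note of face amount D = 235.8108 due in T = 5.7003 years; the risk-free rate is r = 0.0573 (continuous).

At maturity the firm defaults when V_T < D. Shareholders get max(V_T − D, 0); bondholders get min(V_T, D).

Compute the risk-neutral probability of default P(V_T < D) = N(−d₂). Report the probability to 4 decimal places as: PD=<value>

PD=0.0568

Equity is a call on the firm's assets struck at D = 235.8108:
d₁ = [ln(V₀/D) + (r + σ²/2)T] / (σ√T)
   = [ln(533.6586/235.8108) + (0.0573 + 0.5·0.2540²)·5.7003] / (0.2540·√5.7003)
   = [0.816727 + 0.510507] / 0.606433 = 2.188593
d₂ = d₁ − σ√T = 2.188593 − 0.606433 = 1.582160
risk-neutral PD = N(−d₂) = N(-1.582160) = 0.056807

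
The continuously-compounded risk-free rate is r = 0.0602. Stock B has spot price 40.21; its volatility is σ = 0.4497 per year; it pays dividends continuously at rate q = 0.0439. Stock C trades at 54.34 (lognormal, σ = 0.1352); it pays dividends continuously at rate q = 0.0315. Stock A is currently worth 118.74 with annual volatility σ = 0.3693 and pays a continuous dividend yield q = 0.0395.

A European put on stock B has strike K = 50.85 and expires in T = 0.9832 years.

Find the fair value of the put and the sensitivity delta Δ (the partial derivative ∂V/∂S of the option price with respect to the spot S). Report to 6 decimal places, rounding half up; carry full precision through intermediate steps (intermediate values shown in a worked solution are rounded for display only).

price = 13.213546
Δ = -0.579915

σ√T = 0.4497·√0.9832 = 0.445907
d₁ = (ln(S/K) + (r−q+σ²/2)T) / (σ√T) = (ln(40.21/50.85) + (0.0602−0.0439+0.4497²/2)·0.9832) / 0.445907 = (-0.234764 + 0.115442) / 0.445907 = -0.267594
d₂ = d₁ − σ√T = -0.267594 − 0.445907 = -0.713501
e^{−rT} = 0.942529
e^{−qT} = 0.957756
N(−d₁) = 0.605494,  N(−d₂) = 0.762232
Put price V = K·e^{−rT}·N(−d₂) − S·e^{−qT}·N(−d₁) = 36.531947 − 23.318400 = 13.213546
Δ = −e^{−qT}·N(−d₁) = -0.579915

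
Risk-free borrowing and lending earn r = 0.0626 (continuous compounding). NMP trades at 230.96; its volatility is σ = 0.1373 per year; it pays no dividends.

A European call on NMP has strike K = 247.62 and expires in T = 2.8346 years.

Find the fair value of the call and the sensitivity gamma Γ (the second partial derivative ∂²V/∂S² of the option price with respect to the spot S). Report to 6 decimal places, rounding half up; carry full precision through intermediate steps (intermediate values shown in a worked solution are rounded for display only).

σ√T = 0.1373·√2.8346 = 0.231162
d₁ = (ln(S/K) + (r+σ²/2)T) / (σ√T) = (ln(230.96/247.62) + (0.0626+0.1373²/2)·2.8346) / 0.231162 = (-0.069651 + 0.204164) / 0.231162 = 0.581900
d₂ = d₁ − σ√T = 0.581900 − 0.231162 = 0.350738
e^{−rT} = 0.837406
N(d₁) = 0.719683,  N(d₂) = 0.637107
Call price V = S·N(d₁) − K·e^{−rT}·N(d₂) = 166.217965 − 132.109672 = 34.108293
φ(d₁) = (1/√(2π))·e^{−d₁²/2} = 0.336808
Γ = φ(d₁) / (S·σ·√T) = 0.006309

price = 34.108293
Γ = 0.006309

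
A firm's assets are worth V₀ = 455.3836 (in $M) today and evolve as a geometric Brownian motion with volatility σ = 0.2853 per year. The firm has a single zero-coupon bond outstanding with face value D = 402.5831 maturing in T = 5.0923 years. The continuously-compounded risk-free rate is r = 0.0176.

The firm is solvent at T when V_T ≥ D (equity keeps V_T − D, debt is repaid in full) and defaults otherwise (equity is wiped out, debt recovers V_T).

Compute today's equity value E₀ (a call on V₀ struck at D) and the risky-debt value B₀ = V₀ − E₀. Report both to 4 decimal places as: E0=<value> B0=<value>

Equity is a call on the firm's assets struck at D = 402.5831:
d₁ = [ln(V₀/D) + (r + σ²/2)T] / (σ√T)
   = [ln(455.3836/402.5831) + (0.0176 + 0.5·0.2853²)·5.0923] / (0.2853·√5.0923)
   = [0.123239 + 0.296871] / 0.643812 = 0.652535
d₂ = d₁ − σ√T = 0.652535 − 0.643812 = 0.008724
N(d₁) = 0.742972,  N(d₂) = 0.503480,  e^(−rT) = 0.914274
E₀ = V₀·N(d₁) − D·e^(−rT)·N(d₂)
   = 455.3836·0.742972 − 402.5831·0.914274·0.503480 = 153.020591
B₀ = V₀ − E₀ = 455.3836 − 153.020591 = 302.363009

E0=153.0206 B0=302.3630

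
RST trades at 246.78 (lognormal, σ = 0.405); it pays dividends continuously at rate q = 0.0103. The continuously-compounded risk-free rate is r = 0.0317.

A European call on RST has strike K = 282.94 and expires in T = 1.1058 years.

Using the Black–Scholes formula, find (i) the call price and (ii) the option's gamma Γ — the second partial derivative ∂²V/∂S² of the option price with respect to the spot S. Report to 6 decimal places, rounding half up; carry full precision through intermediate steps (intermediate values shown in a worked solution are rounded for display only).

price = 30.504300
Γ = 0.003748

σ√T = 0.405·√1.1058 = 0.425886
d₁ = (ln(S/K) + (r−q+σ²/2)T) / (σ√T) = (ln(246.78/282.94) + (0.0317−0.0103+0.405²/2)·1.1058) / 0.425886 = (-0.136738 + 0.114354) / 0.425886 = -0.052559
d₂ = d₁ − σ√T = -0.052559 − 0.425886 = -0.478445
e^{−rT} = 0.965553
e^{−qT} = 0.988675
N(d₁) = 0.479042,  N(d₂) = 0.316167
Call price V = S·e^{−qT}·N(d₁) − K·e^{−rT}·N(d₂) = 116.879081 − 86.374781 = 30.504300
φ(d₁) = (1/√(2π))·e^{−d₁²/2} = 0.398392
Γ = e^{−qT}·φ(d₁) / (S·σ·√T) = 0.003748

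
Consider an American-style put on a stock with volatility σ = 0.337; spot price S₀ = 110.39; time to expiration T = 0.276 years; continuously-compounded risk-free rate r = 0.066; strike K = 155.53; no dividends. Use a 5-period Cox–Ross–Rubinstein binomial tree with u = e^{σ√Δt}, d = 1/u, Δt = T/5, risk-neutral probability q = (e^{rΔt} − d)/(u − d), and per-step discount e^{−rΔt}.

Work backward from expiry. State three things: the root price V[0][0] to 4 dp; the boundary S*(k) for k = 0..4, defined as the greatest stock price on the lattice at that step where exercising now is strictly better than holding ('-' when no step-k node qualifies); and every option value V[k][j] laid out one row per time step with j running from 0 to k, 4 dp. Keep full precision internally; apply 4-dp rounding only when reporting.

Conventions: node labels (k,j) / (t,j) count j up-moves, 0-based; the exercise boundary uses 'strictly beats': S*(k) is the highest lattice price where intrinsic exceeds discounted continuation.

params: Δt=0.05520 u=1.08240 d=0.92388 q=0.50324 e^(-rΔt)=0.99636
t_5 payoffs: 81.2283 68.4795 53.5433 36.0443 15.5428 0.0000
t_4: node(4,0) S=80.4239 payoff=75.1061 vs cont=74.5405 → 75.1061 [stop]  node(4,1) S=94.2231 payoff=61.3069 vs cont=60.7413 → 61.3069 [stop]  node(4,2) S=110.3900 payoff=45.1400 vs cont=44.5744 → 45.1400 [stop]  node(4,3) S=129.3308 payoff=26.1992 vs cont=25.6336 → 26.1992 [stop]  node(4,4) S=151.5215 payoff=4.0085 vs cont=7.6930 → 7.6930 [wait]  ⇒ S*(4)=129.3308
t_3: node(3,0) S=87.0505 payoff=68.4795 vs cont=67.9139 → 68.4795 [stop]  node(3,1) S=101.9867 payoff=53.5433 vs cont=52.9777 → 53.5433 [stop]  node(3,2) S=119.4857 payoff=36.0443 vs cont=35.4787 → 36.0443 [stop]  node(3,3) S=139.9872 payoff=15.5428 vs cont=16.8247 → 16.8247 [wait]  ⇒ S*(3)=119.4857
t_2: node(2,0) S=94.2231 payoff=61.3069 vs cont=60.7413 → 61.3069 [stop]  node(2,1) S=110.3900 payoff=45.1400 vs cont=44.5744 → 45.1400 [stop]  node(2,2) S=129.3308 payoff=26.1992 vs cont=26.2763 → 26.2763 [wait]  ⇒ S*(2)=110.3900
t_1: node(1,0) S=101.9867 payoff=53.5433 vs cont=52.9777 → 53.5433 [stop]  node(1,1) S=119.4857 payoff=36.0443 vs cont=35.5174 → 36.0443 [stop]  ⇒ S*(1)=119.4857
t_0: node(0,0) S=110.3900 payoff=45.1400 vs cont=44.5744 → 45.1400 [stop]  ⇒ S*(0)=110.3900

price = 45.1400
boundary = 110.3900 119.4857 110.3900 119.4857 129.3308
tree:
45.1400
53.5433 36.0443
61.3069 45.1400 26.2763
68.4795 53.5433 36.0443 16.8247
75.1061 61.3069 45.1400 26.1992 7.6930
81.2283 68.4795 53.5433 36.0443 15.5428 0.0000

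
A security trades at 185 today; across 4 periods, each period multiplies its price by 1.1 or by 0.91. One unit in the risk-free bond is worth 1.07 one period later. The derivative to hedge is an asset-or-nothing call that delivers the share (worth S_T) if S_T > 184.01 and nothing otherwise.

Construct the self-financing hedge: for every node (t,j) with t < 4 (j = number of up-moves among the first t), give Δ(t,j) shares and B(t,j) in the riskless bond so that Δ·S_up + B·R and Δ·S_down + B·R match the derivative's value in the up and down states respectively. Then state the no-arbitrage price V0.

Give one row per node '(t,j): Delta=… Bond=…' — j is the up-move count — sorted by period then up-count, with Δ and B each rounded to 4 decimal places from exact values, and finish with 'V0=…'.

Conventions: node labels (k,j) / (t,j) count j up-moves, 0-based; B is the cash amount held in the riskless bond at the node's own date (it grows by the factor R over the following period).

The replicating-portfolio and risk-neutral prices coincide; use p* = (1.07−0.91)/(1.1−0.91) = 0.8421 for the latter.
Terminal payoffs: V(4,0)=0.0000, V(4,1)=0.0000, V(4,2)=185.3702, V(4,3)=224.0739, V(4,4)=270.8585
  t=3,j=0: stock 139.4106 → up 153.3517 (V=0.0000), down 126.8637 (V=0.0000). Price 0.0000; hedge Δ=0.0000, bond B=0.0000.
  t=3,j=1: stock 168.5184 → up 185.3702 (V=185.3702), down 153.3517 (V=0.0000). Price 145.8890; hedge Δ=5.7895, bond B=-829.7436.
  t=3,j=2: stock 203.7035 → up 224.0739 (V=224.0739), down 185.3702 (V=185.3702). Price 203.7035; hedge Δ=1.0000, bond B=0.0000.
  t=3,j=3: stock 246.2350 → up 270.8585 (V=270.8585), down 224.0739 (V=224.0739). Price 246.2350; hedge Δ=1.0000, bond B=0.0000.
  t=2,j=0: stock 153.1985 → up 168.5184 (V=145.8890), down 139.4106 (V=0.0000). Price 114.8167; hedge Δ=5.0120, bond B=-653.0200.
  t=2,j=1: stock 185.1850 → up 203.7035 (V=203.7035), down 168.5184 (V=145.8890). Price 181.8457; hedge Δ=1.6432, bond B=-122.4413.
  t=2,j=2: stock 223.8500 → up 246.2350 (V=246.2350), down 203.7035 (V=203.7035). Price 223.8500; hedge Δ=1.0000, bond B=0.0000.
  t=1,j=0: stock 168.3500 → up 185.1850 (V=181.8457), down 153.1985 (V=114.8167). Price 160.0581; hedge Δ=2.0955, bond B=-192.7260.
  t=1,j=1: stock 203.5000 → up 223.8500 (V=223.8500), down 185.1850 (V=181.8457). Price 203.0072; hedge Δ=1.0864, bond B=-18.0681.
  t=0,j=0: stock 185.0000 → up 203.5000 (V=203.0072), down 168.3500 (V=160.0581). Price 183.3886; hedge Δ=1.2219, bond B=-42.6595.
Verification: the root portfolio costs Δ(0,0)·S0 + B(0,0) = 183.3886, matching V0.

(0,0): Delta=1.2219 Bond=-42.6595
(1,0): Delta=2.0955 Bond=-192.7260
(1,1): Delta=1.0864 Bond=-18.0681
(2,0): Delta=5.0120 Bond=-653.0200
(2,1): Delta=1.6432 Bond=-122.4413
(2,2): Delta=1.0000 Bond=0.0000
(3,0): Delta=0.0000 Bond=0.0000
(3,1): Delta=5.7895 Bond=-829.7436
(3,2): Delta=1.0000 Bond=0.0000
(3,3): Delta=1.0000 Bond=0.0000
V0=183.3886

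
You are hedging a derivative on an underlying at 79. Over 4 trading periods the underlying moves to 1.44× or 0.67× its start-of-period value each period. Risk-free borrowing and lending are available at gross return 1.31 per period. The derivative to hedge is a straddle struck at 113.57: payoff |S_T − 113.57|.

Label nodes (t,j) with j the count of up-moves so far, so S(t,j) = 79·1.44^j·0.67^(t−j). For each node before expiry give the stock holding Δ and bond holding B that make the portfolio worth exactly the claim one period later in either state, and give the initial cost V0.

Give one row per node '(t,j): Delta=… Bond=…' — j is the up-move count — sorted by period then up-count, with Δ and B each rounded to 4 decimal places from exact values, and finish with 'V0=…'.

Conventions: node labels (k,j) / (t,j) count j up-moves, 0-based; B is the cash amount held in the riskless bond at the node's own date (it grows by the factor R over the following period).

(0,0): Delta=0.7530 Bond=-14.9199
(1,0): Delta=-0.1213 Bond=26.7322
(1,1): Delta=0.8356 Bond=-28.9452
(2,0): Delta=-1.0000 Bond=66.1791
(2,1): Delta=-0.0383 Bond=28.6898
(2,2): Delta=0.9182 Bond=-51.4479
(3,0): Delta=-1.0000 Bond=86.6947
(3,1): Delta=-1.0000 Bond=86.6947
(3,2): Delta=0.0526 Bond=27.6080
(3,3): Delta=1.0000 Bond=-86.6947
V0=44.5647

Arbitrage-free pricing uses the up-move probability p* = (R−d)/(u−d) = 0.8312, discounting each step at R = 1.31.
Expiry values: V(4,0)=97.6506, V(4,1)=79.3552, V(4,2)=40.0337, V(4,3)=44.4781, V(4,4)=226.1155
Node (3,0) S=23.7603: V=(p*·79.3552+(1−p*)·97.6506)/1.31=62.9344; Δ=(79.3552−97.6506)/(34.2148−15.9194)=-1.0000; B=V−Δ·S=86.6947
Node (3,1) S=51.0669: V=(p*·40.0337+(1−p*)·79.3552)/1.31=35.6278; Δ=(40.0337−79.3552)/(73.5363−34.2148)=-1.0000; B=V−Δ·S=86.6947
Node (3,2) S=109.7556: V=(p*·44.4781+(1−p*)·40.0337)/1.31=33.3800; Δ=(44.4781−40.0337)/(158.0481−73.5363)=0.0526; B=V−Δ·S=27.6080
Node (3,3) S=235.8927: V=(p*·226.1155+(1−p*)·44.4781)/1.31=149.1981; Δ=(226.1155−44.4781)/(339.6855−158.0481)=1.0000; B=V−Δ·S=-86.6947
Node (2,0) S=35.4631: V=(p*·35.6278+(1−p*)·62.9344)/1.31=30.7160; Δ=(35.6278−62.9344)/(51.0669−23.7603)=-1.0000; B=V−Δ·S=66.1791
Node (2,1) S=76.2192: V=(p*·33.3800+(1−p*)·35.6278)/1.31=25.7706; Δ=(33.3800−35.6278)/(109.7556−51.0669)=-0.0383; B=V−Δ·S=28.6898
Node (2,2) S=163.8144: V=(p*·149.1981+(1−p*)·33.3800)/1.31=98.9652; Δ=(149.1981−33.3800)/(235.8927−109.7556)=0.9182; B=V−Δ·S=-51.4479
Node (1,0) S=52.9300: V=(p*·25.7706+(1−p*)·30.7160)/1.31=20.3096; Δ=(25.7706−30.7160)/(76.2192−35.4631)=-0.1213; B=V−Δ·S=26.7322
Node (1,1) S=113.7600: V=(p*·98.9652+(1−p*)·25.7706)/1.31=66.1127; Δ=(98.9652−25.7706)/(163.8144−76.2192)=0.8356; B=V−Δ·S=-28.9452
Node (0,0) S=79.0000: V=(p*·66.1127+(1−p*)·20.3096)/1.31=44.5647; Δ=(66.1127−20.3096)/(113.7600−52.9300)=0.7530; B=V−Δ·S=-14.9199
Check: Δ(0,0)·S0 + B(0,0) = 44.5647 = V0.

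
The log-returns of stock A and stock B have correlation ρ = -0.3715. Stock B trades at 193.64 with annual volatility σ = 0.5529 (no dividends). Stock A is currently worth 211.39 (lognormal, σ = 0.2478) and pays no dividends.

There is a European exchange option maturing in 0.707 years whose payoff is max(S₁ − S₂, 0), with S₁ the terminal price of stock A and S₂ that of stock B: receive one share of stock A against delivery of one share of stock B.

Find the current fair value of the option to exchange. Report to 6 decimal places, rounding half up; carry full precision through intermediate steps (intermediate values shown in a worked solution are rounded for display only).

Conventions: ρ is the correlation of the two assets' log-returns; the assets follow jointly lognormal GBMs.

σ_eff = √(σ₁² + σ₂² − 2ρσ₁σ₂) = √(0.2478² + 0.5529² − 2·-0.3715·0.2478·0.5529) = 0.684763
d₁ = (ln(S₁/S₂) + (q₂ − q₁ + σ_eff²/2)T) / (σ_eff√T) = (ln(211.39/193.64) + (0.0 − 0.0 + 0.234450)·0.707) / 0.575771 = 0.440210
d₂ = d₁ − σ_eff√T = 0.440210 − 0.575771 = -0.135561
N(d₁) = 0.670108,  N(d₂) = 0.446084
V = S₁·e^{−q₁T}·N(d₁) − S₂·e^{−q₂T}·N(d₂) = 141.654027 − 86.379709 = 55.274319
Key observation: no risk-free rate is needed — with the second asset as numeraire the exchange option is a call on the ratio S₁/S₂, and r cancels out of the value.

exchange price = 55.274319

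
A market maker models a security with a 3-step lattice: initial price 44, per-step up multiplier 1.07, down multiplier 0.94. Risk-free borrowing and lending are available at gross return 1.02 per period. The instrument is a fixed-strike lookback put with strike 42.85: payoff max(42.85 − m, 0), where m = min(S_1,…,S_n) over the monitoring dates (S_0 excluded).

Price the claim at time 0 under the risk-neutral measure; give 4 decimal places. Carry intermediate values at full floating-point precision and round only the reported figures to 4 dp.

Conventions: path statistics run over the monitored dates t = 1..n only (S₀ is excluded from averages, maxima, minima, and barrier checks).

price = 1.1183

Under the martingale measure an up-move has probability p* = 0.6154; value the claim as the probability-weighted average of per-path payoffs, discounted 3 periods at R = 1.02.
Enumerate all 2^3 = 8 price paths (U = up ×1.07, D = down ×0.94); each path with k up-moves has probability p*^k·(1−p*)^(3−k).
DDD: m=36.5457, payoff=6.3043, prob=0.056896
UDD: m=41.5999, payoff=1.2501, prob=0.091033
DUD: m=41.3600, payoff=1.4900, prob=0.091033
UUD: m=47.0800, payoff=0.0000, prob=0.145653
DDU: m=38.8784, payoff=3.9716, prob=0.091033
UDU: m=44.2552, payoff=0.0000, prob=0.145653
DUU: m=41.3600, payoff=1.4900, prob=0.145653
UUU: m=47.0800, payoff=0.0000, prob=0.233045
Price = Σ prob·payoff / R^3 = 1.186700 / 1.061208 = 1.1183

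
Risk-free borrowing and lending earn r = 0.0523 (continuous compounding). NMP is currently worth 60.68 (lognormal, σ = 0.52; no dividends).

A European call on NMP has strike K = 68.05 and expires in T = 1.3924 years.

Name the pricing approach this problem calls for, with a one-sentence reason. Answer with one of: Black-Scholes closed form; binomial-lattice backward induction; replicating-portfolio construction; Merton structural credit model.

Key observation: the instrument is a plain European call (strike 68.05) on a lognormal asset; the exact continuous-time formula applies directly.

framework: Black-Scholes closed form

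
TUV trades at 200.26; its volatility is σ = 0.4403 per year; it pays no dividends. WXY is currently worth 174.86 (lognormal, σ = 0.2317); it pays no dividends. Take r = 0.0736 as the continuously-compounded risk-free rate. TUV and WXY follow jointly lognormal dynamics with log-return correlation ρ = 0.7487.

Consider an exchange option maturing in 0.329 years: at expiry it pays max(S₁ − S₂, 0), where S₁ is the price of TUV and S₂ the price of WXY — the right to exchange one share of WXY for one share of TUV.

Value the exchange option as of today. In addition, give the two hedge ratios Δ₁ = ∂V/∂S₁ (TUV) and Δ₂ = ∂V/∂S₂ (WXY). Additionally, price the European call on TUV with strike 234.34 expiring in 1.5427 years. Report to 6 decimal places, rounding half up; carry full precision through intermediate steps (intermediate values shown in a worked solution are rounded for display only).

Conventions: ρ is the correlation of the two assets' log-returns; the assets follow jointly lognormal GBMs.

σ_eff = √(σ₁² + σ₂² − 2ρσ₁σ₂) = √(0.4403² + 0.2317² − 2·0.7487·0.4403·0.2317) = 0.307877
d₁ = (ln(S₁/S₂) + (q₂ − q₁ + σ_eff²/2)T) / (σ_eff√T) = (ln(200.26/174.86) + (0.0 − 0.0 + 0.047394)·0.329) / 0.176593 = 0.856337
d₂ = d₁ − σ_eff√T = 0.856337 − 0.176593 = 0.679744
N(d₁) = 0.804094,  N(d₂) = 0.751667
V = S₁·e^{−q₁T}·N(d₁) − S₂·e^{−q₂T}·N(d₂) = 161.027925 − 131.436418 = 29.591506
Δ₁ = e^{−q₁T}·N(d₁) = 0.804094;  Δ₂ = −e^{−q₂T}·N(d₂) = -0.751667
[vanilla: TUV call K=234.34]
σ√T = 0.4403·√1.5427 = 0.546877
d₁ = (ln(S/K) + (r+σ²/2)T) / (σ√T) = (ln(200.26/234.34) + (0.0736+0.4403²/2)·1.5427) / 0.546877 = (-0.157157 + 0.263080) / 0.546877 = 0.193688
d₂ = d₁ − σ√T = 0.193688 − 0.546877 = -0.353189
e^{−rT} = 0.892666
N(d₁) = 0.576790,  N(d₂) = 0.361973
price = S·N(d₁) − K·e^{−rT}·N(d₂) = 115.507918 − 75.720251 = 39.787667

exchange price = 29.591506
Δ1 = 0.804094
Δ2 = -0.751667
price(TUV call K=234.34) = 39.787667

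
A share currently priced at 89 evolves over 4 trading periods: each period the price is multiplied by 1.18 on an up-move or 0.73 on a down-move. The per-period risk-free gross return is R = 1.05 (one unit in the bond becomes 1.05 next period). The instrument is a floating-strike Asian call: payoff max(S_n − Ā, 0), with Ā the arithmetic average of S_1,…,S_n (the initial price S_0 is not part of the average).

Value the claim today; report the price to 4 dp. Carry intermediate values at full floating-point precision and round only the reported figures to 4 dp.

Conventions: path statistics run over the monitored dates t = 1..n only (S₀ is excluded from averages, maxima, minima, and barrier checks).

price = 10.6850

With p* = (R−d)/(u−d) = 0.7111, sum probability × payoff across the paths and divide by R^4.
Enumerate all 2^4 = 16 price paths (U = up ×1.18, D = down ×0.73); each path with k up-moves has probability p*^k·(1−p*)^(4−k).
DDDD: Ā=43.0738, payoff=0.0000, prob=0.006965
UDDD: Ā=69.6261, payoff=0.0000, prob=0.017145
DUDD: Ā=59.6136, payoff=0.0000, prob=0.017145
UUDD: Ā=96.3617, payoff=0.0000, prob=0.042202
DDUD: Ā=52.3045, payoff=0.0000, prob=0.017145
UDUD: Ā=84.5469, payoff=0.0000, prob=0.042202
DUUD: Ā=74.5344, payoff=0.0000, prob=0.042202
UUUD: Ā=120.4803, payoff=0.0000, prob=0.103883
DDDU: Ā=46.9688, payoff=0.0000, prob=0.017145
UDDU: Ā=75.9222, payoff=0.0000, prob=0.042202
DUDU: Ā=65.9097, payoff=0.1292, prob=0.042202
UUDU: Ā=106.5389, payoff=0.2089, prob=0.103883
DDUU: Ā=58.6005, payoff=7.4384, prob=0.042202
UDUU: Ā=94.7242, payoff=12.0236, prob=0.103883
DUUU: Ā=84.7117, payoff=22.0361, prob=0.103883
UUUU: Ā=136.9312, payoff=35.6201, prob=0.255711
Price = Σ prob·payoff / R^4 = 12.987739 / 1.215506 = 10.6850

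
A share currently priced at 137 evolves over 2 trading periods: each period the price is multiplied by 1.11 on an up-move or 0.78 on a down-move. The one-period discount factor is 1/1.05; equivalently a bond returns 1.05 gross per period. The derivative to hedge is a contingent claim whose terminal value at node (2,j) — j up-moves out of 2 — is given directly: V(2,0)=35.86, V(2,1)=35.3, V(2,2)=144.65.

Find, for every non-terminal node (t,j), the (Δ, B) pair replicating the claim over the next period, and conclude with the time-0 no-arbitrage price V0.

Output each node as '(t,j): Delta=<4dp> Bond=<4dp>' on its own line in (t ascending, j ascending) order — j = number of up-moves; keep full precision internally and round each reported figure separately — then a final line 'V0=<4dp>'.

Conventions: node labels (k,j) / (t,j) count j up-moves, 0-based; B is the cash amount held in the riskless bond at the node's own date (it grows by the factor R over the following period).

No-arbitrage ⇒ martingale measure with p* = (R−d)/(u−d) = 0.8182.
At maturity the claim pays: V(2,0)=35.8600, V(2,1)=35.3000, V(2,2)=144.6500
  t=1,j=0: stock 106.8600 → up 118.6146 (V=35.3000), down 83.3508 (V=35.8600). Price 33.7160; hedge Δ=-0.0159, bond B=35.4130.
  t=1,j=1: stock 152.0700 → up 168.7977 (V=144.6500), down 118.6146 (V=35.3000). Price 118.8268; hedge Δ=2.1790, bond B=-212.5368.
  t=0,j=0: stock 137.0000 → up 152.0700 (V=118.8268), down 106.8600 (V=33.7160). Price 98.4306; hedge Δ=1.8826, bond B=-159.4810.
Sanity check at the root: Δ(0,0)·S0 + B(0,0) reproduces V0 = 98.4306.

(0,0): Delta=1.8826 Bond=-159.4810
(1,0): Delta=-0.0159 Bond=35.4130
(1,1): Delta=2.1790 Bond=-212.5368
V0=98.4306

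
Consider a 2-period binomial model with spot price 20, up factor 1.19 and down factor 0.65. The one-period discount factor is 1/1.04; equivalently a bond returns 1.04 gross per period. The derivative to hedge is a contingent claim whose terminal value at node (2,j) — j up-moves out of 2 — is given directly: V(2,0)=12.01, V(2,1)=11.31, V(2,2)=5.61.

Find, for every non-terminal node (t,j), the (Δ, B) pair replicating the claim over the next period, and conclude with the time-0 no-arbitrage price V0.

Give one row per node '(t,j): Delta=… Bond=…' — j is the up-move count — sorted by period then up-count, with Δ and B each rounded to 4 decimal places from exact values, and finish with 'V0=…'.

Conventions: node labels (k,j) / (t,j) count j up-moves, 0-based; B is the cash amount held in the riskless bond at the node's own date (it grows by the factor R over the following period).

Since d<R<u, set p* = (R−d)/(u−d) = 0.7222; price each node as the discounted p*-expectation of its children.
Expiry values: V(2,0)=12.0100, V(2,1)=11.3100, V(2,2)=5.6100
  t=1,j=0: stock 13.0000 → up 15.4700 (V=11.3100), down 8.4500 (V=12.0100). Price 11.0620; hedge Δ=-0.0997, bond B=12.3583.
  t=1,j=1: stock 23.8000 → up 28.3220 (V=5.6100), down 15.4700 (V=11.3100). Price 6.9167; hedge Δ=-0.4435, bond B=17.4722.
  t=0,j=0: stock 20.0000 → up 23.8000 (V=6.9167), down 13.0000 (V=11.0620). Price 7.7578; hedge Δ=-0.3838, bond B=15.4343.
Verification: the root portfolio costs Δ(0,0)·S0 + B(0,0) = 7.7578, matching V0.

(0,0): Delta=-0.3838 Bond=15.4343
(1,0): Delta=-0.0997 Bond=12.3583
(1,1): Delta=-0.4435 Bond=17.4722
V0=7.7578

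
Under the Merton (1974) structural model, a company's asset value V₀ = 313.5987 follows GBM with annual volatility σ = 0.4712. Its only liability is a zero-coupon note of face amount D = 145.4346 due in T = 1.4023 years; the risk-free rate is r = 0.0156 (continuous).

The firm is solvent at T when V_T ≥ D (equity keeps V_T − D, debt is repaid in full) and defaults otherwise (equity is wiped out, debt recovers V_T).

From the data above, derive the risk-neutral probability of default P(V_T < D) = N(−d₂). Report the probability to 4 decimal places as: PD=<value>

PD=0.1277

Apply the equity-as-call identities (strike 145.4346, horizon 1.4023 years):
d₁ = [ln(V₀/D) + (r + σ²/2)T] / (σ√T)
   = [ln(313.5987/145.4346) + (0.0156 + 0.5·0.4712²)·1.4023] / (0.4712·√1.4023)
   = [0.768388 + 0.177552] / 0.557989 = 1.695265
d₂ = d₁ − σ√T = 1.695265 − 0.557989 = 1.137276
risk-neutral PD = N(−d₂) = N(-1.137276) = 0.127711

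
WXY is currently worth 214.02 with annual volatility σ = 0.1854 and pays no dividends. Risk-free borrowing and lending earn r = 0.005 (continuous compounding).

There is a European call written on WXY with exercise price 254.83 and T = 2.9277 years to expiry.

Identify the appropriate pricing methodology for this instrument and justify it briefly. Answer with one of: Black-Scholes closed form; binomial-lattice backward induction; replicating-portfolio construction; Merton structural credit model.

Key observation: with WXY following a GBM at constant σ and r, the European call struck at 254.83 prices in closed form — nothing here needs a stepwise model or a balance sheet.

framework: Black-Scholes closed form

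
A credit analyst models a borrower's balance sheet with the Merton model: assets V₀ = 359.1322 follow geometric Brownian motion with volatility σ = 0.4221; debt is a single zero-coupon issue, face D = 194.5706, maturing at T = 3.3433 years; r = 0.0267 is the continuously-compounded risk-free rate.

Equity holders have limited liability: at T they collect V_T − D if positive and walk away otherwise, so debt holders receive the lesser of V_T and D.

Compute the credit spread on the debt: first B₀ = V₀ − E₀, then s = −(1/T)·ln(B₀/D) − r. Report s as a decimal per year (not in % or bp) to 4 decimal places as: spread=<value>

spread=0.0326

With assets at 359.1322 and a single debt payment of 194.5706 at 3.3433 years:
d₁ = [ln(V₀/D) + (r + σ²/2)T] / (σ√T)
   = [ln(359.1322/194.5706) + (0.0267 + 0.5·0.4221²)·3.3433] / (0.4221·√3.3433)
   = [0.612895 + 0.387101] / 0.771797 = 1.295674
d₂ = d₁ − σ√T = 1.295674 − 0.771797 = 0.523877
N(d₁) = 0.902456,  N(d₂) = 0.699818,  e^(−rT) = 0.914602
E₀ = V₀·N(d₁) − D·e^(−rT)·N(d₂)
   = 359.1322·0.902456 − 194.5706·0.914602·0.699818 = 199.565147
B₀ = V₀ − E₀ = 359.1322 − 199.565147 = 159.567053
spread = −(1/T)·ln(B₀/D) − r = −(1/3.3433)·ln(159.567053/194.5706) − 0.0267 = 0.03262188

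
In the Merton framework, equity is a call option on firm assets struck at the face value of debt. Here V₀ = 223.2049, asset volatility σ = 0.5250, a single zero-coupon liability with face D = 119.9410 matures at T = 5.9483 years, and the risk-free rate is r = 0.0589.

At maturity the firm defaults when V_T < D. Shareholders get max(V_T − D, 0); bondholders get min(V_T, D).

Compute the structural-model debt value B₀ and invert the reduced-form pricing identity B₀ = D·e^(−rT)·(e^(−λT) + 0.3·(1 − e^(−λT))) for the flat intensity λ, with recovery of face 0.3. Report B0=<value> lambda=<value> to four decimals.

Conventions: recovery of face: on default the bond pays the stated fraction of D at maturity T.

Work the structural quantities from V₀ = 223.2049 against face 119.9410:
d₁ = [ln(V₀/D) + (r + σ²/2)T] / (σ√T)
   = [ln(223.2049/119.9410) + (0.0589 + 0.5·0.5250²)·5.9483] / (0.5250·√5.9483)
   = [0.621090 + 1.170105] / 1.280430 = 1.398902
d₂ = d₁ − σ√T = 1.398902 − 1.280430 = 0.118472
N(d₁) = 0.919079,  N(d₂) = 0.547153,  e^(−rT) = 0.704438
E₀ = V₀·N(d₁) − D·e^(−rT)·N(d₂)
   = 223.2049·0.919079 − 119.9410·0.704438·0.547153 = 158.913364
B₀ = V₀ − E₀ = 223.2049 − 158.913364 = 64.291536
e^(−λT) = (B₀·e^(rT)/D − 0.3)/(1 − 0.3) = (64.2915·1.419571/119.9410 − 0.3)/0.7 = 0.65846736
λ = −ln(0.65846736)/5.9483 = 0.070245

B0=64.2915 lambda=0.0702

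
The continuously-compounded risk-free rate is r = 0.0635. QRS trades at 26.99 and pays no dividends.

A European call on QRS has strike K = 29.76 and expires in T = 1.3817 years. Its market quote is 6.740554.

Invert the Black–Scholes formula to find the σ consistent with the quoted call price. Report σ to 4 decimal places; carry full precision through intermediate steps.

sigma = 0.5499

At σ = 0.5499 the Black–Scholes value reproduces the quote:
σ√T = 0.5499·√1.3817 = 0.646384
d₁ = (ln(S/K) + (r+σ²/2)T) / (σ√T) = (ln(26.99/29.76) + (0.0635+0.5499²/2)·1.3817) / 0.646384 = (-0.097699 + 0.296644) / 0.646384 = 0.307782
d₂ = d₁ − σ√T = 0.307782 − 0.646384 = -0.338602
e^{−rT} = 0.916001
N(d₁) = 0.620876,  N(d₂) = 0.367455
V = S·N(d₁) − K·e^{−rT}·N(d₂) = 16.757439 − 10.016885 = 6.740554 (the quoted price), and the Black–Scholes price is strictly increasing in σ, so σ is unique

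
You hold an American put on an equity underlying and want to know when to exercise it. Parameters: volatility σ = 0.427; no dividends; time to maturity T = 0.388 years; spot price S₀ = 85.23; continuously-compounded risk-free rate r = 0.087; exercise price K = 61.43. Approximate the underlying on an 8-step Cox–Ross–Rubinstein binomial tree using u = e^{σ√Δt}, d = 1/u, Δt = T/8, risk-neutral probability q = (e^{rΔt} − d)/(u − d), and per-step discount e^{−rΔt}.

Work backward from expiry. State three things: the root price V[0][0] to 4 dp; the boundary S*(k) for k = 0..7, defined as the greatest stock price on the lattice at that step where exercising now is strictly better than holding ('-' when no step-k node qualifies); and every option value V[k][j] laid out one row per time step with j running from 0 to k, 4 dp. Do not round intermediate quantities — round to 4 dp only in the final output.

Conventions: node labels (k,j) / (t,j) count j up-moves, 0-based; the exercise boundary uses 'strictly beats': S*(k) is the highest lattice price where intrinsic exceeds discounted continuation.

Δt=0.04850  u=1.09860  d=0.91025  q=0.49896  discount=0.99579
step 8 (expiry): payoffs max(K−S,0) = 21.2625 12.9510 2.9195 0.0000 0.0000 0.0000 0.0000 0.0000 0.0000
step 7: (k=7,j=0): S=44.1280, K−S=17.3020, hold=17.0433 ⇒ V=17.3020 exercise | (k=7,j=1): S=53.2591, K−S=8.1709, hold=7.9123 ⇒ V=8.1709 exercise | (k=7,j=2): S=64.2796, K−S=0.0000, hold=1.4567 ⇒ V=1.4567 continue | (k=7,j=3): S=77.5805, K−S=0.0000, hold=0.0000 ⇒ V=0.0000 continue | (k=7,j=4): S=93.6337, K−S=0.0000, hold=0.0000 ⇒ V=0.0000 continue | (k=7,j=5): S=113.0087, K−S=0.0000, hold=0.0000 ⇒ V=0.0000 continue | (k=7,j=6): S=136.3927, K−S=0.0000, hold=0.0000 ⇒ V=0.0000 continue | (k=7,j=7): S=164.6155, K−S=0.0000, hold=0.0000 ⇒ V=0.0000 continue  boundary S*=53.2591
step 6: (k=6,j=0): S=48.4790, K−S=12.9510, hold=12.6923 ⇒ V=12.9510 exercise | (k=6,j=1): S=58.5105, K−S=2.9195, hold=4.8005 ⇒ V=4.8005 continue | (k=6,j=2): S=70.6176, K−S=0.0000, hold=0.7268 ⇒ V=0.7268 continue | (k=6,j=3): S=85.2300, K−S=0.0000, hold=0.0000 ⇒ V=0.0000 continue | (k=6,j=4): S=102.8660, K−S=0.0000, hold=0.0000 ⇒ V=0.0000 continue | (k=6,j=5): S=124.1514, K−S=0.0000, hold=0.0000 ⇒ V=0.0000 continue | (k=6,j=6): S=149.8411, K−S=0.0000, hold=0.0000 ⇒ V=0.0000 continue  boundary S*=48.4790
step 5: (k=5,j=0): S=53.2591, K−S=8.1709, hold=8.8468 ⇒ V=8.8468 continue | (k=5,j=1): S=64.2796, K−S=0.0000, hold=2.7562 ⇒ V=2.7562 continue | (k=5,j=2): S=77.5805, K−S=0.0000, hold=0.3626 ⇒ V=0.3626 continue | (k=5,j=3): S=93.6337, K−S=0.0000, hold=0.0000 ⇒ V=0.0000 continue | (k=5,j=4): S=113.0087, K−S=0.0000, hold=0.0000 ⇒ V=0.0000 continue | (k=5,j=5): S=136.3927, K−S=0.0000, hold=0.0000 ⇒ V=0.0000 continue  boundary S*=-
step 4: (k=4,j=0): S=58.5105, K−S=2.9195, hold=5.7834 ⇒ V=5.7834 continue | (k=4,j=1): S=70.6176, K−S=0.0000, hold=1.5553 ⇒ V=1.5553 continue | (k=4,j=2): S=85.2300, K−S=0.0000, hold=0.1809 ⇒ V=0.1809 continue | (k=4,j=3): S=102.8660, K−S=0.0000, hold=0.0000 ⇒ V=0.0000 continue | (k=4,j=4): S=124.1514, K−S=0.0000, hold=0.0000 ⇒ V=0.0000 continue  boundary S*=-
step 3: (k=3,j=0): S=64.2796, K−S=0.0000, hold=3.6583 ⇒ V=3.6583 continue | (k=3,j=1): S=77.5805, K−S=0.0000, hold=0.8659 ⇒ V=0.8659 continue | (k=3,j=2): S=93.6337, K−S=0.0000, hold=0.0903 ⇒ V=0.0903 continue | (k=3,j=3): S=113.0087, K−S=0.0000, hold=0.0000 ⇒ V=0.0000 continue  boundary S*=-
step 2: (k=2,j=0): S=70.6176, K−S=0.0000, hold=2.2555 ⇒ V=2.2555 continue | (k=2,j=1): S=85.2300, K−S=0.0000, hold=0.4769 ⇒ V=0.4769 continue | (k=2,j=2): S=102.8660, K−S=0.0000, hold=0.0450 ⇒ V=0.0450 continue  boundary S*=-
step 1: (k=1,j=0): S=77.5805, K−S=0.0000, hold=1.3623 ⇒ V=1.3623 continue | (k=1,j=1): S=93.6337, K−S=0.0000, hold=0.2603 ⇒ V=0.2603 continue  boundary S*=-
step 0: (k=0,j=0): S=85.2300, K−S=0.0000, hold=0.8090 ⇒ V=0.8090 continue  boundary S*=-

price = 0.8090
boundary = - - - - - - 48.4790 53.2591
tree:
0.8090
1.3623 0.2603
2.2555 0.4769 0.0450
3.6583 0.8659 0.0903 0.0000
5.7834 1.5553 0.1809 0.0000 0.0000
8.8468 2.7562 0.3626 0.0000 0.0000 0.0000
12.9510 4.8005 0.7268 0.0000 0.0000 0.0000 0.0000
17.3020 8.1709 1.4567 0.0000 0.0000 0.0000 0.0000 0.0000
21.2625 12.9510 2.9195 0.0000 0.0000 0.0000 0.0000 0.0000 0.0000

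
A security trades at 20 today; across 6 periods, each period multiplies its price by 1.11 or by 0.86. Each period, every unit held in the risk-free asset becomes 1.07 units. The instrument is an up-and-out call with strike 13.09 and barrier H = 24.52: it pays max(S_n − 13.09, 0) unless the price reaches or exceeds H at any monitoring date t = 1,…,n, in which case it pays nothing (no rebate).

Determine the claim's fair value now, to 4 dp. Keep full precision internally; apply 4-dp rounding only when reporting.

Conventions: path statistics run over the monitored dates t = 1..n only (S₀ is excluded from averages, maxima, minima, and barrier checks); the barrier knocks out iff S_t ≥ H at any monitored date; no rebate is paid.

price = 0.6699

With p* = (R−d)/(u−d) = 0.8400, sum probability × payoff across the paths and divide by R^6.
Enumerate all 2^6 = 64 price paths (U = up ×1.11, D = down ×0.86); each path with k up-moves has probability p*^k·(1−p*)^(6−k).
DDDDDD: M=17.2000, payoff=0.0000, prob=0.000017
UDDDDD: M=22.2000, payoff=0.0000, prob=0.000088
DUDDDD: M=19.0920, payoff=0.0000, prob=0.000088
UUDDDD: M=24.6420, payoff=0.0000, prob=0.000462
DDUDDD: M=17.2000, payoff=0.0000, prob=0.000088
UDUDDD: M=22.2000, payoff=0.3894, prob=0.000462
DUUDDD: M=21.1921, payoff=0.3894, prob=0.000462
UUUDDD: M=27.3526, payoff=0.0000, prob=0.002428
DDDUDD: M=17.2000, payoff=0.0000, prob=0.000088
UDDUDD: M=22.2000, payoff=0.3894, prob=0.000462
DUDUDD: M=19.0920, payoff=0.3894, prob=0.000462
UUDUDD: M=24.6420, payoff=0.0000, prob=0.002428
DDUUDD: M=18.2252, payoff=0.3894, prob=0.000462
UDUUDD: M=23.5233, payoff=4.3078, prob=0.002428
DUUUDD: M=23.5233, payoff=4.3078, prob=0.002428
UUUUDD: M=30.3614, payoff=0.0000, prob=0.012746
DDDDUD: M=17.2000, payoff=0.0000, prob=0.000088
UDDDUD: M=22.2000, payoff=0.3894, prob=0.000462
DUDDUD: M=19.0920, payoff=0.3894, prob=0.000462
UUDDUD: M=24.6420, payoff=0.0000, prob=0.002428
DDUDUD: M=17.2000, payoff=0.3894, prob=0.000462
UDUDUD: M=22.2000, payoff=4.3078, prob=0.002428
DUUDUD: M=21.1921, payoff=4.3078, prob=0.002428
UUUDUD: M=27.3526, payoff=0.0000, prob=0.012746
DDDUUD: M=17.2000, payoff=0.3894, prob=0.000462
UDDUUD: M=22.2000, payoff=4.3078, prob=0.002428
DUDUUD: M=20.2300, payoff=4.3078, prob=0.002428
UUDUUD: M=26.1108, payoff=0.0000, prob=0.012746
DDUUUD: M=20.2300, payoff=4.3078, prob=0.002428
UDUUUD: M=26.1108, payoff=0.0000, prob=0.012746
DUUUUD: M=26.1108, payoff=0.0000, prob=0.012746
UUUUUD: M=33.7012, payoff=0.0000, prob=0.066914
DDDDDU: M=17.2000, payoff=0.0000, prob=0.000088
UDDDDU: M=22.2000, payoff=0.3894, prob=0.000462
DUDDDU: M=19.0920, payoff=0.3894, prob=0.000462
UUDDDU: M=24.6420, payoff=0.0000, prob=0.002428
DDUDDU: M=17.2000, payoff=0.3894, prob=0.000462
UDUDDU: M=22.2000, payoff=4.3078, prob=0.002428
DUUDDU: M=21.1921, payoff=4.3078, prob=0.002428
UUUDDU: M=27.3526, payoff=0.0000, prob=0.012746
DDDUDU: M=17.2000, payoff=0.3894, prob=0.000462
UDDUDU: M=22.2000, payoff=4.3078, prob=0.002428
DUDUDU: M=19.0920, payoff=4.3078, prob=0.002428
UUDUDU: M=24.6420, payoff=0.0000, prob=0.012746
DDUUDU: M=18.2252, payoff=4.3078, prob=0.002428
UDUUDU: M=23.5233, payoff=9.3653, prob=0.012746
DUUUDU: M=23.5233, payoff=9.3653, prob=0.012746
UUUUDU: M=30.3614, payoff=0.0000, prob=0.066914
DDDDUU: M=17.2000, payoff=0.3894, prob=0.000462
UDDDUU: M=22.2000, payoff=4.3078, prob=0.002428
DUDDUU: M=19.0920, payoff=4.3078, prob=0.002428
UUDDUU: M=24.6420, payoff=0.0000, prob=0.012746
DDUDUU: M=17.3978, payoff=4.3078, prob=0.002428
UDUDUU: M=22.4553, payoff=9.3653, prob=0.012746
DUUDUU: M=22.4553, payoff=9.3653, prob=0.012746
UUUDUU: M=28.9830, payoff=0.0000, prob=0.066914
DDDUUU: M=17.3978, payoff=4.3078, prob=0.002428
UDDUUU: M=22.4553, payoff=9.3653, prob=0.012746
DUDUUU: M=22.4553, payoff=9.3653, prob=0.012746
UUDUUU: M=28.9830, payoff=0.0000, prob=0.066914
DDUUUU: M=22.4553, payoff=9.3653, prob=0.012746
UDUUUU: M=28.9830, payoff=0.0000, prob=0.066914
DUUUUU: M=28.9830, payoff=0.0000, prob=0.066914
UUUUUU: M=37.4083, payoff=0.0000, prob=0.351298
Price = Σ prob·payoff / R^6 = 1.005409 / 1.500730 = 0.6699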